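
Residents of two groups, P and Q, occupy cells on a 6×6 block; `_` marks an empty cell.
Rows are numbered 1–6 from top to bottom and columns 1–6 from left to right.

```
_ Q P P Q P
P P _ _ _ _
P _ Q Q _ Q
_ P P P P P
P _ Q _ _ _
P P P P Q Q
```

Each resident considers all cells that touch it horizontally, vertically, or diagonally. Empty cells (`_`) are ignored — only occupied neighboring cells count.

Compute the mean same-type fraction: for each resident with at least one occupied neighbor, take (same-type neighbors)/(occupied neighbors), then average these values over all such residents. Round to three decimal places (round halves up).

0.481

Row 1: (1,2)Q 0/3 · (1,3)P 2/3 · (1,4)P 1/2 · (1,5)Q 0/2 · (1,6)P 0/1
Row 2: (2,1)P 2/3 · (2,2)P 3/5
Row 3: (3,1)P 3/3 · (3,3)Q 1/5 · (3,4)Q 1/4 · (3,6)Q 0/2
Row 4: (4,2)P 3/5 · (4,3)P 2/5 · (4,4)P 2/5 · (4,5)P 2/4 · (4,6)P 1/2
Row 5: (5,1)P 3/3 · (5,3)Q 0/6
Row 6: (6,1)P 2/2 · (6,2)P 3/4 · (6,3)P 2/3 · (6,4)P 1/3 · (6,5)Q 1/2 · (6,6)Q 1/1
Sum over 24 residents: 0/3 + 2/3 + 1/2 + 0/2 + 0/1 + 2/3 + 3/5 + 3/3 + 1/5 + 1/4 + 0/2 + 3/5 + 2/5 + 2/5 + 2/4 + 1/2 + 3/3 + 0/6 + 2/2 + 3/4 + 2/3 + 1/3 + 1/2 + 1/1 = 173/15; mean = 173/15 ÷ 24 = 173/360 = 0.480555… → 0.481.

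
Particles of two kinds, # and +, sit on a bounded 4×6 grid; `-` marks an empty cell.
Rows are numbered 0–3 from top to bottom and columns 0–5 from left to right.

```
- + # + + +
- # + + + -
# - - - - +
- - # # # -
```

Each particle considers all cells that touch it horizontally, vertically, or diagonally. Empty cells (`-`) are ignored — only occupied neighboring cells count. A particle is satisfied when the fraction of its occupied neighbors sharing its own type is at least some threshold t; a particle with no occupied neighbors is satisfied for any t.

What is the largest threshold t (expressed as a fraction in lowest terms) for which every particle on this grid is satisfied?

1/5

(0,1)+ 1/3
(0,2)# 1/5
(0,3)+ 4/5
(0,4)+ 4/4
(0,5)+ 2/2
(1,1)# 2/4
(1,2)+ 3/5
(1,3)+ 4/5
(1,4)+ 5/5
(2,0)# 1/1
(2,5)+ 1/2
(3,2)# 1/1
(3,3)# 2/2
(3,4)# 1/2
The smallest same-type fraction is 1/5 at (0,2), which reduces to 1/5. Any threshold above that leaves this particle unsatisfied.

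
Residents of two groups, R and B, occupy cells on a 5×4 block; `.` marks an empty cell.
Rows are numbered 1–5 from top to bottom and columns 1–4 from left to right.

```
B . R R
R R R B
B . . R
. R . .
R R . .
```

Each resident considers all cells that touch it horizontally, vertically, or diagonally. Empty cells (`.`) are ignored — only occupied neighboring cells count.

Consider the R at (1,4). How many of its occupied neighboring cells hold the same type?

Occupied neighbors of (1,4): (1,3)=R, (2,3)=R, (2,4)=B.
Same type (R): 2 of 3.

2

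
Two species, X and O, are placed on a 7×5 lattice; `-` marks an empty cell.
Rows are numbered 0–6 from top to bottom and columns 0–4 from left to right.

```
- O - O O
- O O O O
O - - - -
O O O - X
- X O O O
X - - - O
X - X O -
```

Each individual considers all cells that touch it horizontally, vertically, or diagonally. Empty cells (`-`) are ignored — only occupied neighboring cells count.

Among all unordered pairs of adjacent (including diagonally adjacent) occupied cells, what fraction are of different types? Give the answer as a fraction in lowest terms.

7/33

Scan each occupied cell's neighbors to the right and below (and the two forward diagonals) so each pair is counted once.
Row 0: O(0,1)–O(1,1)= O(0,1)–O(1,2)= O(0,3)–O(0,4)= O(0,3)–O(1,3)= O(0,3)–O(1,4)= O(0,3)–O(1,2)= O(0,4)–O(1,4)= O(0,4)–O(1,3)=  → 0/8 unlike.
Row 1: O(1,1)–O(1,2)= O(1,1)–O(2,0)= O(1,2)–O(1,3)= O(1,3)–O(1,4)=  → 0/4 unlike.
Row 2: O(2,0)–O(3,0)= O(2,0)–O(3,1)=  → 0/2 unlike.
Row 3: O(3,0)–O(3,1)= O(3,0)–X(4,1)≠ O(3,1)–O(3,2)= O(3,1)–X(4,1)≠ O(3,1)–O(4,2)= O(3,2)–O(4,2)= O(3,2)–O(4,3)= O(3,2)–X(4,1)≠ X(3,4)–O(4,4)≠ X(3,4)–O(4,3)≠  → 5/10 unlike.
Row 4: X(4,1)–O(4,2)≠ X(4,1)–X(5,0)= O(4,2)–O(4,3)= O(4,3)–O(4,4)= O(4,3)–O(5,4)= O(4,4)–O(5,4)=  → 1/6 unlike.
Row 5: X(5,0)–X(6,0)= O(5,4)–O(6,3)=  → 0/2 unlike.
Row 6: X(6,2)–O(6,3)≠  → 1/1 unlike.
Total adjacent occupied pairs: 33; unlike-type pairs: 7.
7/33 is already in lowest terms.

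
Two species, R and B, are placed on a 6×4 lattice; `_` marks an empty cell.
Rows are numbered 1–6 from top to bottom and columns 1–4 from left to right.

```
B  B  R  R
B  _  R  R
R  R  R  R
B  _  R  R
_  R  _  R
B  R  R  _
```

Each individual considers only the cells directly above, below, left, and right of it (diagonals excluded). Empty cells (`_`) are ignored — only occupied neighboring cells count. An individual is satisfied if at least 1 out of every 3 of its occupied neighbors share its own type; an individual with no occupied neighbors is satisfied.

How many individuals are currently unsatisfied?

2

(1,1)B 2/2 satisfied
(1,2)B 1/2 satisfied
(1,3)R 2/3 satisfied
(1,4)R 2/2 satisfied
(2,1)B 1/2 satisfied
(2,3)R 3/3 satisfied
(2,4)R 3/3 satisfied
(3,1)R 1/3 satisfied
(3,2)R 2/2 satisfied
(3,3)R 4/4 satisfied
(3,4)R 3/3 satisfied
(4,1)B 0/1 not
(4,3)R 2/2 satisfied
(4,4)R 3/3 satisfied
(5,2)R 1/1 satisfied
(5,4)R 1/1 satisfied
(6,1)B 0/1 not
(6,2)R 2/3 satisfied
(6,3)R 1/1 satisfied
Unsatisfied: (4,1), (6,1) — 2 in total.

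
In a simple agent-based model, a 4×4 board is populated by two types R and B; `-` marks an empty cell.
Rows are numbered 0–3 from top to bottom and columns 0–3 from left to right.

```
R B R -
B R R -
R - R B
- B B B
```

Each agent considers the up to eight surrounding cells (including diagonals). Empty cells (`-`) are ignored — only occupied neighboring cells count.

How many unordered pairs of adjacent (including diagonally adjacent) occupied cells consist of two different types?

Scan each occupied cell's neighbors to the right and below (and the two forward diagonals) so each pair is counted once.
Row 0: R(0,0)–B(0,1)≠ R(0,0)–B(1,0)≠ R(0,0)–R(1,1)= B(0,1)–R(0,2)≠ B(0,1)–R(1,1)≠ B(0,1)–R(1,2)≠ B(0,1)–B(1,0)= R(0,2)–R(1,2)= R(0,2)–R(1,1)=  → 5/9 unlike.
Row 1: B(1,0)–R(1,1)≠ B(1,0)–R(2,0)≠ R(1,1)–R(1,2)= R(1,1)–R(2,2)= R(1,1)–R(2,0)= R(1,2)–R(2,2)= R(1,2)–B(2,3)≠  → 3/7 unlike.
Row 2: R(2,0)–B(3,1)≠ R(2,2)–B(2,3)≠ R(2,2)–B(3,2)≠ R(2,2)–B(3,3)≠ R(2,2)–B(3,1)≠ B(2,3)–B(3,3)= B(2,3)–B(3,2)=  → 5/7 unlike.
Row 3: B(3,1)–B(3,2)= B(3,2)–B(3,3)=  → 0/2 unlike.
Total adjacent occupied pairs: 25; unlike-type pairs: 13.

13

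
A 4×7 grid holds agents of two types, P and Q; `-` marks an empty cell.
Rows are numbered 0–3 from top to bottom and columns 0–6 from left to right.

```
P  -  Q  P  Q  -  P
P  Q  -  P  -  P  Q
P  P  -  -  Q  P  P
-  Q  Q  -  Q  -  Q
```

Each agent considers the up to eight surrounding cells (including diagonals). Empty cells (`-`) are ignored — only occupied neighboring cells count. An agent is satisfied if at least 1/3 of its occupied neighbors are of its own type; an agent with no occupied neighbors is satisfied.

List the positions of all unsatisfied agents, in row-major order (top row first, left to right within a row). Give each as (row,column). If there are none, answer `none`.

(0,4), (1,1), (1,3), (1,6), (2,4), (3,6)

(0,0)P 1/2 ✓
(0,2)Q 1/3 ✓
(0,3)P 1/3 ✓
(0,4)Q 0/3 ✗
(0,6)P 1/2 ✓
(1,0)P 3/4 ✓
(1,1)Q 1/5 ✗
(1,3)P 1/4 ✗
(1,5)P 3/6 ✓
(1,6)Q 0/4 ✗
(2,0)P 2/4 ✓
(2,1)P 2/5 ✓
(2,4)Q 1/4 ✗
(2,5)P 2/6 ✓
(2,6)P 2/4 ✓
(3,1)Q 1/3 ✓
(3,2)Q 1/2 ✓
(3,4)Q 1/2 ✓
(3,6)Q 0/2 ✗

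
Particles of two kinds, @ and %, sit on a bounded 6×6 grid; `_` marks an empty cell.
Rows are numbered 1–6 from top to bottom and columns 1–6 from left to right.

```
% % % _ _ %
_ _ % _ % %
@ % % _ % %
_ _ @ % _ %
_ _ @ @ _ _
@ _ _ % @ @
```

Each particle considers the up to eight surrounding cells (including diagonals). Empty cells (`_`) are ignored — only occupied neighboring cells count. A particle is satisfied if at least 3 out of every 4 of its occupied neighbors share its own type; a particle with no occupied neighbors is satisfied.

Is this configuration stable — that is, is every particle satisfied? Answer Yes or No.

(1,1)% 1/1 ok
(1,2)% 3/3 ok
(1,3)% 2/2 ok
(1,6)% 2/2 ok
(2,3)% 4/4 ok
(2,5)% 4/4 ok
(2,6)% 4/4 ok
(3,1)@ 0/1 unhappy
(3,2)% 2/4 unhappy
(3,3)% 3/4 ok
(3,5)% 5/5 ok
(3,6)% 4/4 ok
(4,3)@ 2/5 unhappy
(4,4)% 2/5 unhappy
(4,6)% 2/2 ok
(5,3)@ 2/4 unhappy
(5,4)@ 3/5 unhappy
(6,1)@ 0/0 ok
(6,4)% 0/3 unhappy
(6,5)@ 2/3 unhappy
(6,6)@ 1/1 ok
For instance (3,1) has only 0/1 same-type neighbors, below 3/4.

No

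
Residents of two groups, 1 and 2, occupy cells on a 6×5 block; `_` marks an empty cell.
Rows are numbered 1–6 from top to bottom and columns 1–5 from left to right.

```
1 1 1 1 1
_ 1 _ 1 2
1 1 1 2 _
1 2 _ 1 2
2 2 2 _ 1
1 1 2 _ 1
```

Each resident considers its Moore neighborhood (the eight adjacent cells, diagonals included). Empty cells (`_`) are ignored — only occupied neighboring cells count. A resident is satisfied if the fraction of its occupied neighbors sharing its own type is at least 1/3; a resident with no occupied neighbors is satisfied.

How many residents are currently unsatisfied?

2

Row 1: (1,1)1 2/2 ✓ · (1,2)1 3/3 ✓ · (1,3)1 4/4 ✓ · (1,4)1 3/4 ✓ · (1,5)1 2/3 ✓
Row 2: (2,2)1 6/6 ✓ · (2,4)1 4/6 ✓ · (2,5)2 1/4 ✗
Row 3: (3,1)1 3/4 ✓ · (3,2)1 4/5 ✓ · (3,3)1 4/6 ✓ · (3,4)2 2/5 ✓
Row 4: (4,1)1 2/5 ✓ · (4,2)2 3/7 ✓ · (4,4)1 2/5 ✓ · (4,5)2 1/3 ✓
Row 5: (5,1)2 2/5 ✓ · (5,2)2 4/7 ✓ · (5,3)2 3/5 ✓ · (5,5)1 2/3 ✓
Row 6: (6,1)1 1/3 ✓ · (6,2)1 1/5 ✗ · (6,3)2 2/3 ✓ · (6,5)1 1/1 ✓
Unsatisfied: (2,5), (6,2) — 2 in total.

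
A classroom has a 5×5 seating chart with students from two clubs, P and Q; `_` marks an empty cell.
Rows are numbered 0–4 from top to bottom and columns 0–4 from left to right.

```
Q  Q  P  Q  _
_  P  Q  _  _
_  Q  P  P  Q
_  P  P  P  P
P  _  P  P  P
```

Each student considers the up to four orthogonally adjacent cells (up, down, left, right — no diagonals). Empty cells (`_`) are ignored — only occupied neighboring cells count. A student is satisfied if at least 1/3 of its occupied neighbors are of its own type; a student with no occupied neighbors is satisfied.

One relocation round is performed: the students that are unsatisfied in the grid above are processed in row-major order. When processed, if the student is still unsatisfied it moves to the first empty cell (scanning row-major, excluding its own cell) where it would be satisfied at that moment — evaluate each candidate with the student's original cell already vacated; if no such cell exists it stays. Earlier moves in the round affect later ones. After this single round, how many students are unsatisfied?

Initially unsatisfied (in order): (0,2), (0,3), (1,1), (1,2), (2,1), (2,4).
  (0,2) → (1,0).
  (0,3): now satisfied by earlier moves; stays.
  (1,1) → (1,3).
  (1,2) → (0,2).
  (2,1) → (0,4).
  (2,4) → (1,1).
Resulting grid:
Q Q Q Q Q
P Q _ P _
_ _ P P _
_ P P P P
P _ P P P
Unsatisfied now: (1,0).

1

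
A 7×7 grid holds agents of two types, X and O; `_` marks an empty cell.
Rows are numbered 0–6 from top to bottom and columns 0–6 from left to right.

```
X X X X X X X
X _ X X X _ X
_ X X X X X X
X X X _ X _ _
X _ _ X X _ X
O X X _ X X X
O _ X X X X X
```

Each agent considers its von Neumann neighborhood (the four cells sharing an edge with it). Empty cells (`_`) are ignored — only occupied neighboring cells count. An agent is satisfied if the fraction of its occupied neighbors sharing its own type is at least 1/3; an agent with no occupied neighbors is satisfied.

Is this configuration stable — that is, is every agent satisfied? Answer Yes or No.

Yes

Row 0: (0,0)X 2/2 ok · (0,1)X 2/2 ok · (0,2)X 3/3 ok · (0,3)X 3/3 ok · (0,4)X 3/3 ok · (0,5)X 2/2 ok · (0,6)X 2/2 ok
Row 1: (1,0)X 1/1 ok · (1,2)X 3/3 ok · (1,3)X 4/4 ok · (1,4)X 3/3 ok · (1,6)X 2/2 ok
Row 2: (2,1)X 2/2 ok · (2,2)X 4/4 ok · (2,3)X 3/3 ok · (2,4)X 4/4 ok · (2,5)X 2/2 ok · (2,6)X 2/2 ok
Row 3: (3,0)X 2/2 ok · (3,1)X 3/3 ok · (3,2)X 2/2 ok · (3,4)X 2/2 ok
Row 4: (4,0)X 1/2 ok · (4,3)X 1/1 ok · (4,4)X 3/3 ok · (4,6)X 1/1 ok
Row 5: (5,0)O 1/3 ok · (5,1)X 1/2 ok · (5,2)X 2/2 ok · (5,4)X 3/3 ok · (5,5)X 3/3 ok · (5,6)X 3/3 ok
Row 6: (6,0)O 1/1 ok · (6,2)X 2/2 ok · (6,3)X 2/2 ok · (6,4)X 3/3 ok · (6,5)X 3/3 ok · (6,6)X 2/2 ok
All meet the threshold, so the configuration is stable.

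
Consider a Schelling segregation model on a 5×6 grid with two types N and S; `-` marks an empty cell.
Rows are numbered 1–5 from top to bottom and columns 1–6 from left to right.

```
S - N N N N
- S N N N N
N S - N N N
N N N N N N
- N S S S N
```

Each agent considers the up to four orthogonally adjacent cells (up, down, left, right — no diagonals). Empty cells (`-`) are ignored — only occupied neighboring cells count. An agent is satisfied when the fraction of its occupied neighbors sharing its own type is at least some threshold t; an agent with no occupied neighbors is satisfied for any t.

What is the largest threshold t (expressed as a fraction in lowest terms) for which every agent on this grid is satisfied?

1/3

Row 1: (1,1)S — no occupied neighbors · (1,3)N 2/2 · (1,4)N 3/3 · (1,5)N 3/3 · (1,6)N 2/2
Row 2: (2,2)S 1/2 · (2,3)N 2/3 · (2,4)N 4/4 · (2,5)N 4/4 · (2,6)N 3/3
Row 3: (3,1)N 1/2 · (3,2)S 1/3 · (3,4)N 3/3 · (3,5)N 4/4 · (3,6)N 3/3
Row 4: (4,1)N 2/2 · (4,2)N 3/4 · (4,3)N 2/3 · (4,4)N 3/4 · (4,5)N 3/4 · (4,6)N 3/3
Row 5: (5,2)N 1/2 · (5,3)S 1/3 · (5,4)S 2/3 · (5,5)S 1/3 · (5,6)N 1/2
The smallest same-type fraction is 1/3 at (3,2), which reduces to 1/3. Any threshold above that leaves this agent unsatisfied.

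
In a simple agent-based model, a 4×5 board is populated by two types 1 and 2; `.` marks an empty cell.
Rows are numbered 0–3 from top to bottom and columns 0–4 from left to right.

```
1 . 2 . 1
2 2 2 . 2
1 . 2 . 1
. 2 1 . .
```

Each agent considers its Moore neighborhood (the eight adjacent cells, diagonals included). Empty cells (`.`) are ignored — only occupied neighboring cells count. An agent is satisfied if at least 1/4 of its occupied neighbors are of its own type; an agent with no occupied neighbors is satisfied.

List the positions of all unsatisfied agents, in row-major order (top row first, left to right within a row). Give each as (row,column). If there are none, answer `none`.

(0,0), (0,4), (1,4), (2,0), (2,4), (3,2)

Row 0: (0,0)1 0/2 ✗ · (0,2)2 2/2 ✓ · (0,4)1 0/1 ✗
Row 1: (1,0)2 1/3 ✓ · (1,1)2 4/6 ✓ · (1,2)2 3/3 ✓ · (1,4)2 0/2 ✗
Row 2: (2,0)1 0/3 ✗ · (2,2)2 3/4 ✓ · (2,4)1 0/1 ✗
Row 3: (3,1)2 1/3 ✓ · (3,2)1 0/2 ✗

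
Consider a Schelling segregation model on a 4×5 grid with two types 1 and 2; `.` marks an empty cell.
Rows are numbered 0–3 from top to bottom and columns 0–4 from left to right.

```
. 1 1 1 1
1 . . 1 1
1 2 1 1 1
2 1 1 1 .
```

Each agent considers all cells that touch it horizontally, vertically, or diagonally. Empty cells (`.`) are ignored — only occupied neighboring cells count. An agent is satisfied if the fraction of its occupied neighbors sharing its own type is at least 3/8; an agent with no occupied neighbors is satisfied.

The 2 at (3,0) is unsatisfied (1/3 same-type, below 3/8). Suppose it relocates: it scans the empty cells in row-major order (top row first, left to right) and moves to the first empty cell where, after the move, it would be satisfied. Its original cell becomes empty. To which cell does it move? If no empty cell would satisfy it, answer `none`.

none

Vacating (3,0). Empty cells in order:
  (0,0): 0/2 same-type → still unsatisfied.
  (1,1): 1/6 same-type → still unsatisfied.
  (1,2): 1/7 same-type → still unsatisfied.
  (3,4): 0/3 same-type → still unsatisfied.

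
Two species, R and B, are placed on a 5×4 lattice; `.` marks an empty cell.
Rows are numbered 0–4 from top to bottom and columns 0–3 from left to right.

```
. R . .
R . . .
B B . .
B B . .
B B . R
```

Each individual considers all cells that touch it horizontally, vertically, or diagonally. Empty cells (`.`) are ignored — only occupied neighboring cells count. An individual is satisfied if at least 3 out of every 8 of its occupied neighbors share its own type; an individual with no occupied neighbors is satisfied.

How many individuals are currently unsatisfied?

1

(0,1)R 1/1 ok
(1,0)R 1/3 unhappy
(2,0)B 3/4 ok
(2,1)B 3/4 ok
(3,0)B 5/5 ok
(3,1)B 5/5 ok
(4,0)B 3/3 ok
(4,1)B 3/3 ok
(4,3)R 0/0 ok
Unsatisfied: (1,0) — 1 in total.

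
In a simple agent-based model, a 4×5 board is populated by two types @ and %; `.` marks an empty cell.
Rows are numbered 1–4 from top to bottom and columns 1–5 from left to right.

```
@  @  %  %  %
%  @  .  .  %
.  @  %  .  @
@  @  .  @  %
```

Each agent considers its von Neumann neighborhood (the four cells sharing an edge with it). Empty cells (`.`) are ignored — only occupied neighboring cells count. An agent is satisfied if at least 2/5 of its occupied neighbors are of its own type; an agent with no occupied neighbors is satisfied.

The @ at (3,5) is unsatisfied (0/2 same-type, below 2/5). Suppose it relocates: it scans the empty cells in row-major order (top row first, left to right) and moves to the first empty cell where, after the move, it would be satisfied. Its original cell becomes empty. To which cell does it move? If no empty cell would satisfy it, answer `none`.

Vacating (3,5). Empty cells in order:
  (2,3): 1/3 same-type → still unsatisfied.
  (2,4): 0/2 same-type → still unsatisfied.
  (3,1): 2/3 same-type → satisfied — stop here.

(3,1)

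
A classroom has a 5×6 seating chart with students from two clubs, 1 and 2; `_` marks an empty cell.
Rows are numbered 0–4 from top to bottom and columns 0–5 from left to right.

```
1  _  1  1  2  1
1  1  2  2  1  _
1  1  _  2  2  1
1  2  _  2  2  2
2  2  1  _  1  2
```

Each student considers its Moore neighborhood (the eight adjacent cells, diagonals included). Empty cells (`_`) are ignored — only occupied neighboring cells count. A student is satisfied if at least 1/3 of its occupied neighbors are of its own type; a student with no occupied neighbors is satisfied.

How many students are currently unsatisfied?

(0,0)1 2/2 satisfied
(0,2)1 2/4 satisfied
(0,3)1 2/5 satisfied
(0,4)2 1/4 not
(0,5)1 1/2 satisfied
(1,0)1 4/4 satisfied
(1,1)1 5/6 satisfied
(1,2)2 2/6 satisfied
(1,3)2 4/7 satisfied
(1,4)1 3/7 satisfied
(2,0)1 4/5 satisfied
(2,1)1 4/6 satisfied
(2,3)2 5/6 satisfied
(2,4)2 5/7 satisfied
(2,5)1 1/4 not
(3,0)1 2/5 satisfied
(3,1)2 2/6 satisfied
(3,3)2 3/5 satisfied
(3,4)2 5/7 satisfied
(3,5)2 3/5 satisfied
(4,0)2 2/3 satisfied
(4,1)2 2/4 satisfied
(4,2)1 0/3 not
(4,4)1 0/4 not
(4,5)2 2/3 satisfied
Unsatisfied: (0,4), (2,5), (4,2), (4,4) — 4 in total.

4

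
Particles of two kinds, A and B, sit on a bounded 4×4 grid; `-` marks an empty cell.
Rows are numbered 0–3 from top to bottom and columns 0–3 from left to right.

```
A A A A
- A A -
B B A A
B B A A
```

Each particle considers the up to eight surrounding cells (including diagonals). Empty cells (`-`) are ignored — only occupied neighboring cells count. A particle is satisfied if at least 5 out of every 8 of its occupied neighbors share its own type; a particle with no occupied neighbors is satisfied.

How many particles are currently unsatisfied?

3

Row 0: (0,0)A 2/2 ok · (0,1)A 4/4 ok · (0,2)A 4/4 ok · (0,3)A 2/2 ok
Row 1: (1,1)A 5/7 ok · (1,2)A 6/7 ok
Row 2: (2,0)B 3/4 ok · (2,1)B 3/7 unhappy · (2,2)A 5/7 ok · (2,3)A 4/4 ok
Row 3: (3,0)B 3/3 ok · (3,1)B 3/5 unhappy · (3,2)A 3/5 unhappy · (3,3)A 3/3 ok
Unsatisfied: (2,1), (3,1), (3,2) — 3 in total.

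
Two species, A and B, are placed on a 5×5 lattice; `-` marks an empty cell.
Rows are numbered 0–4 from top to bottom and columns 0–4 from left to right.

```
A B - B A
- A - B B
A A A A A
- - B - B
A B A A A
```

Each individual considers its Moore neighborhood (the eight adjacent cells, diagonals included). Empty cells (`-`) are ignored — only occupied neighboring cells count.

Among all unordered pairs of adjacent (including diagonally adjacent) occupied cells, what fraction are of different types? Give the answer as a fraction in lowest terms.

Scan each occupied cell's neighbors to the right and below (and the two forward diagonals) so each pair is counted once.
Row 0: A(0,0)–B(0,1)≠ A(0,0)–A(1,1)= B(0,1)–A(1,1)≠ B(0,3)–A(0,4)≠ B(0,3)–B(1,3)= B(0,3)–B(1,4)= A(0,4)–B(1,4)≠ A(0,4)–B(1,3)≠  → 5/8 unlike.
Row 1: A(1,1)–A(2,1)= A(1,1)–A(2,2)= A(1,1)–A(2,0)= B(1,3)–B(1,4)= B(1,3)–A(2,3)≠ B(1,3)–A(2,4)≠ B(1,3)–A(2,2)≠ B(1,4)–A(2,4)≠ B(1,4)–A(2,3)≠  → 5/9 unlike.
Row 2: A(2,0)–A(2,1)= A(2,1)–A(2,2)= A(2,1)–B(3,2)≠ A(2,2)–A(2,3)= A(2,2)–B(3,2)≠ A(2,3)–A(2,4)= A(2,3)–B(3,4)≠ A(2,3)–B(3,2)≠ A(2,4)–B(3,4)≠  → 5/9 unlike.
Row 3: B(3,2)–A(4,2)≠ B(3,2)–A(4,3)≠ B(3,2)–B(4,1)= B(3,4)–A(4,4)≠ B(3,4)–A(4,3)≠  → 4/5 unlike.
Row 4: A(4,0)–B(4,1)≠ B(4,1)–A(4,2)≠ A(4,2)–A(4,3)= A(4,3)–A(4,4)=  → 2/4 unlike.
Total adjacent occupied pairs: 35; unlike-type pairs: 21.
21/35 reduces to 3/5.

3/5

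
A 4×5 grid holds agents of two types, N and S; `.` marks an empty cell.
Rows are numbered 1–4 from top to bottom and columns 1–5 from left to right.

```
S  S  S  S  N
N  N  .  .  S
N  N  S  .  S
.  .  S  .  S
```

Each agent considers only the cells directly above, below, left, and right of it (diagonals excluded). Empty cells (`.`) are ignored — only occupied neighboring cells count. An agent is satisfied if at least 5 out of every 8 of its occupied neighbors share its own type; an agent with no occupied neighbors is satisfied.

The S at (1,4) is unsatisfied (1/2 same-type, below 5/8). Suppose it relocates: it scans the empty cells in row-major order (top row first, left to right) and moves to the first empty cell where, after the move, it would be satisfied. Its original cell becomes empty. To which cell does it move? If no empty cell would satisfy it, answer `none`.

(2,3)

Vacating (1,4). Empty cells in order:
  (2,3): 2/3 same-type → satisfied — stop here.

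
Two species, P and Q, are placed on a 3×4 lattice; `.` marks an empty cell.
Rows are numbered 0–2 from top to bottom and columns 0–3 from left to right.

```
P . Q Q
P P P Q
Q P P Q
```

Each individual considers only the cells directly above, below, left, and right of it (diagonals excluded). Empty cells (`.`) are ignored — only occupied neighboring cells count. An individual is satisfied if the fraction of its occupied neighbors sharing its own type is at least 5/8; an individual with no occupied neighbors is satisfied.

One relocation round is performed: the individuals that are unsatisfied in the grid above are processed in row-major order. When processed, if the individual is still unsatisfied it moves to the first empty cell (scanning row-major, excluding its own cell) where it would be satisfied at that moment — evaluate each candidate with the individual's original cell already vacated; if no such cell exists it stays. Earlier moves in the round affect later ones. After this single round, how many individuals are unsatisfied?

4

Initially unsatisfied (in order): (0,2), (1,2), (2,0), (2,3).
  (0,2): no empty cell satisfies it; stays.
  (1,2) → (0,1).
  (2,0): no empty cell satisfies it; stays.
  (2,3): no empty cell satisfies it; stays.
Resulting grid:
P P Q Q
P P . Q
Q P P Q
Unsatisfied now: (0,2), (2,0), (2,2), (2,3).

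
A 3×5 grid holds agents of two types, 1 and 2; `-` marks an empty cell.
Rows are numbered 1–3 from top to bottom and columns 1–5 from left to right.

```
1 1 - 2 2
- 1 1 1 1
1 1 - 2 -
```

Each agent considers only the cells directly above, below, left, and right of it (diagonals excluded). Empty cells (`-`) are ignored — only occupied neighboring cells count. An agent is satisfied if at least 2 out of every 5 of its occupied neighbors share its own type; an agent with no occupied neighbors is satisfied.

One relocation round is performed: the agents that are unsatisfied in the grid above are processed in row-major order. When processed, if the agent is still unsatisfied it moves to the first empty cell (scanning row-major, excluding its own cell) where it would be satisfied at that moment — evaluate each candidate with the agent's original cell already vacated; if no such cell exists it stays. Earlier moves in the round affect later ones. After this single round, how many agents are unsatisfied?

Initially unsatisfied (in order): (3,4).
  (3,4): no empty cell satisfies it; stays.
Resulting grid:
1 1 - 2 2
- 1 1 1 1
1 1 - 2 -
Unsatisfied now: (3,4).

1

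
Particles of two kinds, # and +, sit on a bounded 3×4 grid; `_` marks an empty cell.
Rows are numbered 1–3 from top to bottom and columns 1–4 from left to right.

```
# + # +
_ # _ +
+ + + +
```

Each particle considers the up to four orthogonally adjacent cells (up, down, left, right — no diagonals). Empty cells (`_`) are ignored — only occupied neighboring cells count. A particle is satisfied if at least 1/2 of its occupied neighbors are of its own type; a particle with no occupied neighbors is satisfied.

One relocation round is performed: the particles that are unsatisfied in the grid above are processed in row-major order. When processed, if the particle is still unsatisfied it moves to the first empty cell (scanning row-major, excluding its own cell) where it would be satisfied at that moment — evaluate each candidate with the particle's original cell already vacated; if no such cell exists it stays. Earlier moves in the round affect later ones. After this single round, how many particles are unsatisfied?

0

Initially unsatisfied (in order): (1,1), (1,2), (1,3), (2,2).
  (1,1) → (2,1).
  (1,2) → (2,3).
  (1,3) → (1,1).
  (2,2) → (1,2).
Resulting grid:
# # _ +
# _ + +
+ + + +
All satisfied now.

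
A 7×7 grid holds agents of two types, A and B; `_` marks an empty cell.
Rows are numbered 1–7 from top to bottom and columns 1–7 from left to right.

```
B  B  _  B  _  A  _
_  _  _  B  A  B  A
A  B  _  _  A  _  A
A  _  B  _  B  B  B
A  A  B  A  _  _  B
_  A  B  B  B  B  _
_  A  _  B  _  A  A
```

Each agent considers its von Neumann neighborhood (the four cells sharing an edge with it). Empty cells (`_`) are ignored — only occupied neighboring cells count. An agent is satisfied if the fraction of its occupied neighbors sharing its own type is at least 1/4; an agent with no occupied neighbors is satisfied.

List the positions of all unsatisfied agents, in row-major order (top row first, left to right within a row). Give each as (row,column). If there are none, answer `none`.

(1,1)B 1/1 ✓
(1,2)B 1/1 ✓
(1,4)B 1/1 ✓
(1,6)A 0/1 ✗
(2,4)B 1/2 ✓
(2,5)A 1/3 ✓
(2,6)B 0/3 ✗
(2,7)A 1/2 ✓
(3,1)A 1/2 ✓
(3,2)B 0/1 ✗
(3,5)A 1/2 ✓
(3,7)A 1/2 ✓
(4,1)A 2/2 ✓
(4,3)B 1/1 ✓
(4,5)B 1/2 ✓
(4,6)B 2/2 ✓
(4,7)B 2/3 ✓
(5,1)A 2/2 ✓
(5,2)A 2/3 ✓
(5,3)B 2/4 ✓
(5,4)A 0/2 ✗
(5,7)B 1/1 ✓
(6,2)A 2/3 ✓
(6,3)B 2/3 ✓
(6,4)B 3/4 ✓
(6,5)B 2/2 ✓
(6,6)B 1/2 ✓
(7,2)A 1/1 ✓
(7,4)B 1/1 ✓
(7,6)A 1/2 ✓
(7,7)A 1/1 ✓

(1,6), (2,6), (3,2), (5,4)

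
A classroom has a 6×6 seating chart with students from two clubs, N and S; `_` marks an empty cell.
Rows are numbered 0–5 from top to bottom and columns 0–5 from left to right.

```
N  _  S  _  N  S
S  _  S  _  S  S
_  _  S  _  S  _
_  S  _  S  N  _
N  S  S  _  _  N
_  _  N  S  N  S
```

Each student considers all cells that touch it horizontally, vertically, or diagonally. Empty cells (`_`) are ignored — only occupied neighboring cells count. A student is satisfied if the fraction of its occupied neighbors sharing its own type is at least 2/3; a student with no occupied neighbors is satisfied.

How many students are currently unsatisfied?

10

(0,0)N 0/1 unhappy
(0,2)S 1/1 ok
(0,4)N 0/3 unhappy
(0,5)S 2/3 ok
(1,0)S 0/1 unhappy
(1,2)S 2/2 ok
(1,4)S 3/4 ok
(1,5)S 3/4 ok
(2,2)S 3/3 ok
(2,4)S 3/4 ok
(3,1)S 3/4 ok
(3,3)S 3/4 ok
(3,4)N 1/3 unhappy
(4,0)N 0/2 unhappy
(4,1)S 2/4 unhappy
(4,2)S 4/5 ok
(4,5)N 2/3 ok
(5,2)N 0/3 unhappy
(5,3)S 1/3 unhappy
(5,4)N 1/3 unhappy
(5,5)S 0/2 unhappy
Unsatisfied: (0,0), (0,4), (1,0), (3,4), (4,0), (4,1), (5,2), (5,3), (5,4), (5,5) — 10 in total.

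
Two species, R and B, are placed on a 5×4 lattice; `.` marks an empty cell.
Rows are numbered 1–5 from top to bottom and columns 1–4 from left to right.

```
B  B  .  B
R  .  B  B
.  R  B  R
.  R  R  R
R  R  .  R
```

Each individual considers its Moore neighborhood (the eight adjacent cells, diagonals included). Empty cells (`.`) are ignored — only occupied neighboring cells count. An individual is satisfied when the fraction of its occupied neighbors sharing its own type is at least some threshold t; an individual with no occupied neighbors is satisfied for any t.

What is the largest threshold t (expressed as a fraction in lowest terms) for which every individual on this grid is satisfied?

2/7

(1,1)B 1/2
(1,2)B 2/3
(1,4)B 2/2
(2,1)R 1/3
(2,3)B 4/6
(2,4)B 3/4
(3,2)R 3/5
(3,3)B 2/7
(3,4)R 2/5
(4,2)R 4/5
(4,3)R 6/7
(4,4)R 3/4
(5,1)R 2/2
(5,2)R 3/3
(5,4)R 2/2
The smallest same-type fraction is 2/7 at (3,3), which reduces to 2/7. Any threshold above that leaves this individual unsatisfied.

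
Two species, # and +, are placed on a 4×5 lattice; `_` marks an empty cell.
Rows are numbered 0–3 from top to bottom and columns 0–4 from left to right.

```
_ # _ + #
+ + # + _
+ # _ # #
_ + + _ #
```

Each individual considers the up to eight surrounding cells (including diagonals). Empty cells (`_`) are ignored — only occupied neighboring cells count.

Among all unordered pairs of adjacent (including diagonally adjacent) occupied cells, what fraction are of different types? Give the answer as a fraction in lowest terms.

5/9

Scan each occupied cell's neighbors to the right and below (and the two forward diagonals) so each pair is counted once.
From row 0: 5 unlike of 7 pairs (running 5/7).
From row 1: 6 unlike of 11 pairs (running 11/18).
From row 2: 4 unlike of 8 pairs (running 15/26).
From row 3: 0 unlike of 1 pairs (running 15/27).
Total adjacent occupied pairs: 27; unlike-type pairs: 15.
15/27 reduces to 5/9.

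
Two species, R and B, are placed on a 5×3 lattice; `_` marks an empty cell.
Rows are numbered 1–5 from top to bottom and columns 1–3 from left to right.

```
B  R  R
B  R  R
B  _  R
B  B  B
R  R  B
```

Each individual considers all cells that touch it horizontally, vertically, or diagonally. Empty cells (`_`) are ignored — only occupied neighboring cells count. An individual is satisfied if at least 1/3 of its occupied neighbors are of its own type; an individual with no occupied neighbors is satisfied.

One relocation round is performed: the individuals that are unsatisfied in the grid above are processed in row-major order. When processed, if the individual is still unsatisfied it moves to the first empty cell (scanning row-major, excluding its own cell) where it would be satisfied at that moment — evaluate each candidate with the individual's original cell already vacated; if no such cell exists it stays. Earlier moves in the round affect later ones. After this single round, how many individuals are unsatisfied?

1

Initially unsatisfied (in order): (5,2).
  (5,2) → (3,2).
Resulting grid:
B R R
B R R
B R R
B B B
R _ B
Unsatisfied now: (5,1).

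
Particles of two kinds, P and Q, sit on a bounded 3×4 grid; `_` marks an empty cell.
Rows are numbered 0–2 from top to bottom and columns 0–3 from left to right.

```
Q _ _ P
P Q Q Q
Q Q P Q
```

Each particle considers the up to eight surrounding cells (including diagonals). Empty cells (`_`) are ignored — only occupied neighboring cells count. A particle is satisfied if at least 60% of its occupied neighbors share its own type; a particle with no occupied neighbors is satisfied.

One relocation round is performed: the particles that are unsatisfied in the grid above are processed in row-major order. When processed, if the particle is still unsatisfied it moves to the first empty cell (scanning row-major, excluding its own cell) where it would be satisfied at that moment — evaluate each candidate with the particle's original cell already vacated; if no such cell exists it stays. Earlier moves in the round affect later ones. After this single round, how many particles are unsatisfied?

Initially unsatisfied (in order): (0,0), (0,3), (1,0), (1,3), (2,2).
  (0,0) → (0,1).
  (0,3): no empty cell satisfies it; stays.
  (1,0): no empty cell satisfies it; stays.
  (1,3) → (0,0).
  (2,2): no empty cell satisfies it; stays.
Resulting grid:
Q Q _ P
P Q Q _
Q Q P Q
Unsatisfied now: (0,3), (1,0), (2,2), (2,3).

4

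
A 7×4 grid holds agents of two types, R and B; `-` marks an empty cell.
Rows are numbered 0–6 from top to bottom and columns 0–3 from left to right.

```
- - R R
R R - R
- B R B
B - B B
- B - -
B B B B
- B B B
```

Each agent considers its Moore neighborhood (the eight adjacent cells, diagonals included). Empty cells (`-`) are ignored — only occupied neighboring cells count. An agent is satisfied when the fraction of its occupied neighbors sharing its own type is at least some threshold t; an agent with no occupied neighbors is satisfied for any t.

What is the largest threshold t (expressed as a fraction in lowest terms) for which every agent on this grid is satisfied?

1/3

Row 0: (0,2)R 3/3 · (0,3)R 2/2
Row 1: (1,0)R 1/2 · (1,1)R 3/4 · (1,3)R 3/4
Row 2: (2,1)B 2/5 · (2,2)R 2/6 · (2,3)B 2/4
Row 3: (3,0)B 2/2 · (3,2)B 4/5 · (3,3)B 2/3
Row 4: (4,1)B 5/5
Row 5: (5,0)B 3/3 · (5,1)B 5/5 · (5,2)B 6/6 · (5,3)B 3/3
Row 6: (6,1)B 4/4 · (6,2)B 5/5 · (6,3)B 3/3
The smallest same-type fraction is 2/6 at (2,2), which reduces to 1/3. Any threshold above that leaves this agent unsatisfied.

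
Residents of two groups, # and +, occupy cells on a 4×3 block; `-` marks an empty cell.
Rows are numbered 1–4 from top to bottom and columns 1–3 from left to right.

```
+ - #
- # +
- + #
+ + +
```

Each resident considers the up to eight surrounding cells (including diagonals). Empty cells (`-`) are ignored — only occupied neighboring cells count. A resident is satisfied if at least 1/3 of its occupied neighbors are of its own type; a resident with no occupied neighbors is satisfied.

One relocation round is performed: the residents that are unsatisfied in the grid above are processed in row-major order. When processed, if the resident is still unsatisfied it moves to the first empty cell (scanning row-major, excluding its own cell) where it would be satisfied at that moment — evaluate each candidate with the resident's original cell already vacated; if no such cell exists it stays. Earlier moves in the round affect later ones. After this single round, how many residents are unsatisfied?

1

Initially unsatisfied (in order): (1,1), (2,3), (3,3).
  (1,1) → (1,2).
  (2,3): now satisfied by earlier moves; stays.
  (3,3) → (1,1).
Resulting grid:
# + #
- # +
- + -
+ + +
Unsatisfied now: (1,2).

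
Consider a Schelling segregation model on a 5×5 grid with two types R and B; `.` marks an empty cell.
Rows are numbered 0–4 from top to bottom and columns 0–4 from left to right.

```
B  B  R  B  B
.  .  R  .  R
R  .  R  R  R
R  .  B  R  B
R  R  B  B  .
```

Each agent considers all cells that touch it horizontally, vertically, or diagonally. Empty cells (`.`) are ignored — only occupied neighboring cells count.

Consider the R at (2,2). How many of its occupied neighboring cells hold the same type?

3

Occupied neighbors of (2,2): (1,2)=R, (2,3)=R, (3,2)=B, (3,3)=R.
Same type (R): 3 of 4.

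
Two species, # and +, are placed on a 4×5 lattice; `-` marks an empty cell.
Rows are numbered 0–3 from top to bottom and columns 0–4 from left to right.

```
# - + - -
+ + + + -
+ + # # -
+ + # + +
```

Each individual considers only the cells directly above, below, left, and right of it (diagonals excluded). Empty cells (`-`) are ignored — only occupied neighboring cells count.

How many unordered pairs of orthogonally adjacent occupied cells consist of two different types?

Scan each occupied cell's neighbors to the right and below so each pair is counted once.
Row 0: #(0,0)–+(1,0)≠ +(0,2)–+(1,2)=  → 1/2 unlike.
Row 1: +(1,0)–+(1,1)= +(1,0)–+(2,0)= +(1,1)–+(1,2)= +(1,1)–+(2,1)= +(1,2)–+(1,3)= +(1,2)–#(2,2)≠ +(1,3)–#(2,3)≠  → 2/7 unlike.
Row 2: +(2,0)–+(2,1)= +(2,0)–+(3,0)= +(2,1)–#(2,2)≠ +(2,1)–+(3,1)= #(2,2)–#(2,3)= #(2,2)–#(3,2)= #(2,3)–+(3,3)≠  → 2/7 unlike.
Row 3: +(3,0)–+(3,1)= +(3,1)–#(3,2)≠ #(3,2)–+(3,3)≠ +(3,3)–+(3,4)=  → 2/4 unlike.
Total adjacent occupied pairs: 20; unlike-type pairs: 7.

7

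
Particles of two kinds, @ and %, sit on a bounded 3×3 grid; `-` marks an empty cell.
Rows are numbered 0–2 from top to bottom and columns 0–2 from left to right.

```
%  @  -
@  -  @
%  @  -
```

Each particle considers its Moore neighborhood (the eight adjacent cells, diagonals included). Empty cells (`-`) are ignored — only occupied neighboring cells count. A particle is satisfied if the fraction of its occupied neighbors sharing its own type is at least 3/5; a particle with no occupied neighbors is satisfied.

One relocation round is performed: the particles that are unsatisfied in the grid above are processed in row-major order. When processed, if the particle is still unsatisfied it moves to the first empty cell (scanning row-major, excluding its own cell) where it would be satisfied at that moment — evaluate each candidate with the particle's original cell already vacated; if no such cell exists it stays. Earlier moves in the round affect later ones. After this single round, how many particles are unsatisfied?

Initially unsatisfied (in order): (0,0), (1,0), (2,0).
  (0,0): no empty cell satisfies it; stays.
  (1,0) → (0,2).
  (2,0): no empty cell satisfies it; stays.
Resulting grid:
% @ @
- - @
% @ -
Unsatisfied now: (0,0), (2,0), (2,1).

3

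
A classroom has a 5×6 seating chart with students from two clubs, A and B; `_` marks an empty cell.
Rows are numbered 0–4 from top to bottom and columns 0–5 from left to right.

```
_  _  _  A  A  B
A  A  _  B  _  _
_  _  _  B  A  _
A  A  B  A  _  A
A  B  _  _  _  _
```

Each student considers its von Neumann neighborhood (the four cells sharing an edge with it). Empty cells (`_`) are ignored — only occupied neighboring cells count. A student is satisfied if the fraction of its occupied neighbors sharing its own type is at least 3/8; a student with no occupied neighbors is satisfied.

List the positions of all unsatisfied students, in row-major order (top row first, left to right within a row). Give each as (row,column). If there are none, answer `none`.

(0,3)A 1/2 ✓
(0,4)A 1/2 ✓
(0,5)B 0/1 ✗
(1,0)A 1/1 ✓
(1,1)A 1/1 ✓
(1,3)B 1/2 ✓
(2,3)B 1/3 ✗
(2,4)A 0/1 ✗
(3,0)A 2/2 ✓
(3,1)A 1/3 ✗
(3,2)B 0/2 ✗
(3,3)A 0/2 ✗
(3,5)A 0/0 ✓
(4,0)A 1/2 ✓
(4,1)B 0/2 ✗

(0,5), (2,3), (2,4), (3,1), (3,2), (3,3), (4,1)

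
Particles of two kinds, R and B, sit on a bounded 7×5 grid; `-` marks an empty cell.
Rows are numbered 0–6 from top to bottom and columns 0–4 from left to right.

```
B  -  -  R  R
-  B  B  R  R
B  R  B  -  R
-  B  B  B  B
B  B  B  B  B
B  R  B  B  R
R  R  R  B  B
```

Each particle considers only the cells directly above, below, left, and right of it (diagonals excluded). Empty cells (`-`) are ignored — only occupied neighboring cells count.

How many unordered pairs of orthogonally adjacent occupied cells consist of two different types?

15

Scan each occupied cell's neighbors to the right and below so each pair is counted once.
From row 0: 0 unlike of 3 pairs (running 0/3).
From row 1: 2 unlike of 6 pairs (running 2/9).
From row 2: 4 unlike of 5 pairs (running 6/14).
From row 3: 0 unlike of 7 pairs (running 6/21).
From row 4: 2 unlike of 9 pairs (running 8/30).
From row 5: 6 unlike of 9 pairs (running 14/39).
From row 6: 1 unlike of 4 pairs (running 15/43).
Total adjacent occupied pairs: 43; unlike-type pairs: 15.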